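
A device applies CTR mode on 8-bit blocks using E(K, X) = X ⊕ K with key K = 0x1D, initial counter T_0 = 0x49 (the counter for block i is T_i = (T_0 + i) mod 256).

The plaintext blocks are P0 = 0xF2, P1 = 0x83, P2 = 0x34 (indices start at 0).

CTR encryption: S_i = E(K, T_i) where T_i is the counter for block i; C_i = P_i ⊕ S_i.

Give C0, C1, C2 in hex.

C0 = 0xA6, C1 = 0xD4, C2 = 0x62

C0: T = 0x49, S = E(K, T) = 0x54; 0xF2 ⊕ 0x54 = 0xA6.
C1: T = 0x4A, S = E(K, T) = 0x57; 0x83 ⊕ 0x57 = 0xD4.
C2: T = 0x4B, S = E(K, T) = 0x56; 0x34 ⊕ 0x56 = 0x62.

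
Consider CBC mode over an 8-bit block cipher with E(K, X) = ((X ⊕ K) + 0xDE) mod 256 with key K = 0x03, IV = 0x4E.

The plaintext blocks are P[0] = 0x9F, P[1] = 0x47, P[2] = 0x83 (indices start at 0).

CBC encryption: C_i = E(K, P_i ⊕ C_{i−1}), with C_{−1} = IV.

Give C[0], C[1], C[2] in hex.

C[0]: P[0] ⊕ 0x4E = 0xD1; E(K, 0xD1) = 0xB0.
C[1]: P[1] ⊕ 0xB0 = 0xF7; E(K, 0xF7) = 0xD2.
C[2]: P[2] ⊕ 0xD2 = 0x51; E(K, 0x51) = 0x30.

C[0] = 0xB0, C[1] = 0xD2, C[2] = 0x30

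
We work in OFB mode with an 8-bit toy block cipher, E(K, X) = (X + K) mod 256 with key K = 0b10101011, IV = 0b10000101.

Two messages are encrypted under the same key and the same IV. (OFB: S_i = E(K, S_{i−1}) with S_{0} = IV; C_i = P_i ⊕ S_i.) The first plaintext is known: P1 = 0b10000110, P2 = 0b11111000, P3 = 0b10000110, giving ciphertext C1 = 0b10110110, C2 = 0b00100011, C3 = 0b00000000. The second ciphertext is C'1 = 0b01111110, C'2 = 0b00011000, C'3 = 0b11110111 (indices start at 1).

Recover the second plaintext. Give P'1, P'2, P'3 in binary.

P'1 = 0b01001110, P'2 = 0b11000011, P'3 = 0b01110001

In OFB with a reused IV, both messages share the same keystream S_i, so C_i ⊕ C'_i = P_i ⊕ P'_i and thus P'_i = P_i ⊕ C_i ⊕ C'_i.
P'1: 0b10000110 ⊕ 0b10110110 ⊕ 0b01111110 = 0b01001110.
P'2: 0b11111000 ⊕ 0b00100011 ⊕ 0b00011000 = 0b11000011.
P'3: 0b10000110 ⊕ 0b00000000 ⊕ 0b11110111 = 0b01110001.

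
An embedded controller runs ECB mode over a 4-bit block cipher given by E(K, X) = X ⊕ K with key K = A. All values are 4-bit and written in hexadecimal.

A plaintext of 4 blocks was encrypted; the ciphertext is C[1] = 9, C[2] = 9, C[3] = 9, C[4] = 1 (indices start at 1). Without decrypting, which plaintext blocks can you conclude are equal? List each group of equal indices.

ECB encrypts each block independently with the same key, so equal ciphertext blocks imply equal plaintext blocks.
C[1] = C[2] = C[3] = 9, so P[1] = P[2] = P[3].

P[1] = P[2] = P[3]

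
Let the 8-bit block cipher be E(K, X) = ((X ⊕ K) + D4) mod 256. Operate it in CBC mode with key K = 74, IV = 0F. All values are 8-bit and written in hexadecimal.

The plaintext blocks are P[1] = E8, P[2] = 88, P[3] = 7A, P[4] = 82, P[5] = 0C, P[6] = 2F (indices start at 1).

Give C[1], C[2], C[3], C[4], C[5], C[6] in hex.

CBC encryption: C_i = E(K, P_i ⊕ C_{i−1}), with C_{0} = IV.
C[1]: P[1] ⊕ 0F = E7; E(K, E7) = 67.
C[2]: P[2] ⊕ 67 = EF; E(K, EF) = 6F.
C[3]: P[3] ⊕ 6F = 15; E(K, 15) = 35.
C[4]: P[4] ⊕ 35 = B7; E(K, B7) = 97.
C[5]: P[5] ⊕ 97 = 9B; E(K, 9B) = C3.
C[6]: P[6] ⊕ C3 = EC; E(K, EC) = 6C.

C[1] = 67, C[2] = 6F, C[3] = 35, C[4] = 97, C[5] = C3, C[6] = 6C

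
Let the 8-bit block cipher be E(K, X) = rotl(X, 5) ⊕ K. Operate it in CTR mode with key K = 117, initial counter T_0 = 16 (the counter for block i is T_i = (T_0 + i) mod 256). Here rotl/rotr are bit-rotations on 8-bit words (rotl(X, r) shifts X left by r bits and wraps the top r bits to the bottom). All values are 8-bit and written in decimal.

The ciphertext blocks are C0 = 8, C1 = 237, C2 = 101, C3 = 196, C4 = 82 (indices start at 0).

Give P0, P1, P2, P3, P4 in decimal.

CTR decryption: S_i = E(K, T_i) where T_i is the counter for block i; P_i = C_i ⊕ S_i.
P0: T = 16, S = E(K, T) = 119; 8 ⊕ 119 = 127.
P1: T = 17, S = E(K, T) = 87; 237 ⊕ 87 = 186.
P2: T = 18, S = E(K, T) = 55; 101 ⊕ 55 = 82.
P3: T = 19, S = E(K, T) = 23; 196 ⊕ 23 = 211.
P4: T = 20, S = E(K, T) = 247; 82 ⊕ 247 = 165.

P0 = 127, P1 = 186, P2 = 82, P3 = 211, P4 = 165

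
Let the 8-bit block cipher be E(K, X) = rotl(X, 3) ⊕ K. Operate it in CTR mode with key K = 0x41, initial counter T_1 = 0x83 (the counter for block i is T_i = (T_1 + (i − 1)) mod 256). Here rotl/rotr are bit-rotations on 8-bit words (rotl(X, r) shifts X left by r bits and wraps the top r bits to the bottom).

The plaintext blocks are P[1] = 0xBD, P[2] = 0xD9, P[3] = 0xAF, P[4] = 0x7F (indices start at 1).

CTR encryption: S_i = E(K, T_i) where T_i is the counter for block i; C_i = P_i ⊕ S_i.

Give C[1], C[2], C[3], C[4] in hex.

C[1] = 0xE0, C[2] = 0xBC, C[3] = 0xC2, C[4] = 0x0A

C[1]: T = 0x83, S = E(K, T) = 0x5D; 0xBD ⊕ 0x5D = 0xE0.
C[2]: T = 0x84, S = E(K, T) = 0x65; 0xD9 ⊕ 0x65 = 0xBC.
C[3]: T = 0x85, S = E(K, T) = 0x6D; 0xAF ⊕ 0x6D = 0xC2.
C[4]: T = 0x86, S = E(K, T) = 0x75; 0x7F ⊕ 0x75 = 0x0A.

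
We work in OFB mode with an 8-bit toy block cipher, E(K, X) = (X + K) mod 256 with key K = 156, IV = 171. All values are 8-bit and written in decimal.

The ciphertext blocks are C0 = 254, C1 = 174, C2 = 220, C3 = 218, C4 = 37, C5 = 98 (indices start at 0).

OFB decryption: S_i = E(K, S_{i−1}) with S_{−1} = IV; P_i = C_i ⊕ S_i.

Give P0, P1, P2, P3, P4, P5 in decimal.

P0 = 185, P1 = 77, P2 = 163, P3 = 193, P4 = 146, P5 = 49

P0: S = E(K, 171) = 71; 254 ⊕ 71 = 185.
P1: S = E(K, 71) = 227; 174 ⊕ 227 = 77.
P2: S = E(K, 227) = 127; 220 ⊕ 127 = 163.
P3: S = E(K, 127) = 27; 218 ⊕ 27 = 193.
P4: S = E(K, 27) = 183; 37 ⊕ 183 = 146.
P5: S = E(K, 183) = 83; 98 ⊕ 83 = 49.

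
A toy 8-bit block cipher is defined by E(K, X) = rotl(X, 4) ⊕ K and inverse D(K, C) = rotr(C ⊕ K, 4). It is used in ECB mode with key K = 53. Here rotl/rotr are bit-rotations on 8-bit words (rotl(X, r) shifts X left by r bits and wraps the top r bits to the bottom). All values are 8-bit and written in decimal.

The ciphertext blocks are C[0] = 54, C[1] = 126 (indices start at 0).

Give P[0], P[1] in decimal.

ECB decryption: P_i = D(K, C_i).
P[0]: D(K, 54) = 48.
P[1]: D(K, 126) = 180.

P[0] = 48, P[1] = 180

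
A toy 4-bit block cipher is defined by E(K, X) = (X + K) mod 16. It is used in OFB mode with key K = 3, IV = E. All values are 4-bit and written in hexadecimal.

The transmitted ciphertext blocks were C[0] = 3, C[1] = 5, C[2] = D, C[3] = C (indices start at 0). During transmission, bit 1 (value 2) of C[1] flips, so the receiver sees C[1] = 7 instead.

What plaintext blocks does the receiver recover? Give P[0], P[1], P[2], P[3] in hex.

P[0] = 2, P[1] = 3, P[2] = A, P[3] = 6

OFB decryption: S_i = E(K, S_{i−1}) with S_{−1} = IV; P_i = C_i ⊕ S_i.
Only C[1] changed, to 7. In OFB, a change in C_i flips the same bit in P_i only; the keystream is unaffected. Decrypting the received ciphertext:
P[0]: S = E(K, E) = 1; 3 ⊕ 1 = 2.
P[1]: S = E(K, 1) = 4; 7 ⊕ 4 = 3.
P[2]: S = E(K, 4) = 7; D ⊕ 7 = A.
P[3]: S = E(K, 7) = A; C ⊕ A = 6.
Blocks that differ from the original plaintext: P[1].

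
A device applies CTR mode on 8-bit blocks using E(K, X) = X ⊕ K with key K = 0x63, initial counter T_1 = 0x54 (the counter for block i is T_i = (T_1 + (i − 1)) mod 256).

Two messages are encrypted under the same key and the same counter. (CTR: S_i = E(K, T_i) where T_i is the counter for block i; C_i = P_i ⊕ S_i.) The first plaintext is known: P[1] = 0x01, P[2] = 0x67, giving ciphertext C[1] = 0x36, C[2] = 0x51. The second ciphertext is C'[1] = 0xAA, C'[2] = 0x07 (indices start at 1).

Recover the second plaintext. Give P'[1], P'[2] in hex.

In CTR with a reused counter, both messages share the same keystream S_i, so C_i ⊕ C'_i = P_i ⊕ P'_i and thus P'_i = P_i ⊕ C_i ⊕ C'_i.
P'[1]: 0x01 ⊕ 0x36 ⊕ 0xAA = 0x9D.
P'[2]: 0x67 ⊕ 0x51 ⊕ 0x07 = 0x31.

P'[1] = 0x9D, P'[2] = 0x31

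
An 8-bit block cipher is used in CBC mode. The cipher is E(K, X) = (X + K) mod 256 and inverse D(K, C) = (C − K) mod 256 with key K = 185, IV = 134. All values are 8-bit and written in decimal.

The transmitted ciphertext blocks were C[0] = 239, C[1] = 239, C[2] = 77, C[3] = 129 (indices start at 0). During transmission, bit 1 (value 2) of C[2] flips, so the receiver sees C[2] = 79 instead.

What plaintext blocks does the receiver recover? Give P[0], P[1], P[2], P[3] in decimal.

CBC decryption: P_i = D(K, C_i) ⊕ C_{i−1}, with C_{−1} = IV.
Only C[2] changed, to 79. In CBC, a change in C_i garbles P_i and flips the same bit in P_{i+1}. Decrypting the received ciphertext:
P[0]: D(K, 239) = 54; 54 ⊕ 134 = 176.
P[1]: D(K, 239) = 54; 54 ⊕ 239 = 217.
P[2]: D(K, 79) = 150; 150 ⊕ 239 = 121.
P[3]: D(K, 129) = 200; 200 ⊕ 79 = 135.
Blocks that differ from the original plaintext: P[2], P[3].

P[0] = 176, P[1] = 217, P[2] = 121, P[3] = 135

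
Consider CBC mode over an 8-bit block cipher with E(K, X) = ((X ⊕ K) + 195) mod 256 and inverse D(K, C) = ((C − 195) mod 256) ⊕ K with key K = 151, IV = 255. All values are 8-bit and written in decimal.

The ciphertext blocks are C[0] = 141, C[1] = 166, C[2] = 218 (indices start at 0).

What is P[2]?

CBC decryption: P_i = D(K, C_i) ⊕ C_{i−1}, with C_{−1} = IV.
P[2]: D(K, 218) = 128; 128 ⊕ 166 = 38.

P[2] = 38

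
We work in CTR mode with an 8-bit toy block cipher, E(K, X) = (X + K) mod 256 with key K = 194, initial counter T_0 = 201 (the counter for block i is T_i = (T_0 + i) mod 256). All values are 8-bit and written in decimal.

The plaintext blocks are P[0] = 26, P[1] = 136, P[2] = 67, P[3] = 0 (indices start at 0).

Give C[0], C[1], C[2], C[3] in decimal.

CTR encryption: S_i = E(K, T_i) where T_i is the counter for block i; C_i = P_i ⊕ S_i.
C[0]: T = 201, S = E(K, T) = 139; 26 ⊕ 139 = 145.
C[1]: T = 202, S = E(K, T) = 140; 136 ⊕ 140 = 4.
C[2]: T = 203, S = E(K, T) = 141; 67 ⊕ 141 = 206.
C[3]: T = 204, S = E(K, T) = 142; 0 ⊕ 142 = 142.

C[0] = 145, C[1] = 4, C[2] = 206, C[3] = 142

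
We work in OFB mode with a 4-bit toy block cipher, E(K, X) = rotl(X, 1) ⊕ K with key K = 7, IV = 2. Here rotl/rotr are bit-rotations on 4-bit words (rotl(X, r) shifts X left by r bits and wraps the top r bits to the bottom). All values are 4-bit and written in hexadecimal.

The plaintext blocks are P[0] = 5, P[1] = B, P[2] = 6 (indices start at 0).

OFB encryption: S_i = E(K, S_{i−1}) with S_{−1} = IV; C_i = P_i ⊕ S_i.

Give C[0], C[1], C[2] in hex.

C[0]: S = E(K, 2) = 3; 5 ⊕ 3 = 6.
C[1]: S = E(K, 3) = 1; B ⊕ 1 = A.
C[2]: S = E(K, 1) = 5; 6 ⊕ 5 = 3.

C[0] = 6, C[1] = A, C[2] = 3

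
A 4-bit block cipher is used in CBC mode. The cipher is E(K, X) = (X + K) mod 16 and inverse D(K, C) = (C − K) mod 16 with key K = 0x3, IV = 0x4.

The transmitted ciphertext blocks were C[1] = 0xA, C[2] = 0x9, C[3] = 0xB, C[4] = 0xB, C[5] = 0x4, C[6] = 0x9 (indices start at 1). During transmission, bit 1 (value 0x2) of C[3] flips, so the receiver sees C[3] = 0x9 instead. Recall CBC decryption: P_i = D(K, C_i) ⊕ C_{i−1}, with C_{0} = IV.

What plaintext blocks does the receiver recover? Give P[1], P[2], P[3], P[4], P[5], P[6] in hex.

Only C[3] changed, to 0x9. In CBC, a change in C_i garbles P_i and flips the same bit in P_{i+1}. Decrypting the received ciphertext:
P[1]: D(K, 0xA) = 0x7; 0x7 ⊕ 0x4 = 0x3.
P[2]: D(K, 0x9) = 0x6; 0x6 ⊕ 0xA = 0xC.
P[3]: D(K, 0x9) = 0x6; 0x6 ⊕ 0x9 = 0xF.
P[4]: D(K, 0xB) = 0x8; 0x8 ⊕ 0x9 = 0x1.
P[5]: D(K, 0x4) = 0x1; 0x1 ⊕ 0xB = 0xA.
P[6]: D(K, 0x9) = 0x6; 0x6 ⊕ 0x4 = 0x2.
Blocks that differ from the original plaintext: P[3], P[4].

P[1] = 0x3, P[2] = 0xC, P[3] = 0xF, P[4] = 0x1, P[5] = 0xA, P[6] = 0x2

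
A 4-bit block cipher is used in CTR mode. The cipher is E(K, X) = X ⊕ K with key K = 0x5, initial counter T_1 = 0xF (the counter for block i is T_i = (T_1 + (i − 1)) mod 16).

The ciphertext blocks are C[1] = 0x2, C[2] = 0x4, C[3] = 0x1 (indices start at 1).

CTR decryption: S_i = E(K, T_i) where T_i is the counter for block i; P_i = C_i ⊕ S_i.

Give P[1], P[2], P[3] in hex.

P[1] = 0x8, P[2] = 0x1, P[3] = 0x5

P[1]: T = 0xF, S = E(K, T) = 0xA; 0x2 ⊕ 0xA = 0x8.
P[2]: T = 0x0, S = E(K, T) = 0x5; 0x4 ⊕ 0x5 = 0x1.
P[3]: T = 0x1, S = E(K, T) = 0x4; 0x1 ⊕ 0x4 = 0x5.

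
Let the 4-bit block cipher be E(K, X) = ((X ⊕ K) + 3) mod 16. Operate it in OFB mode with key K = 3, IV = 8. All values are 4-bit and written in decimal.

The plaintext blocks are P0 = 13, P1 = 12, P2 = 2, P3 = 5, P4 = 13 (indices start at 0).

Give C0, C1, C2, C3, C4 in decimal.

C0 = 3, C1 = 12, C2 = 4, C3 = 13, C4 = 3

OFB encryption: S_i = E(K, S_{i−1}) with S_{−1} = IV; C_i = P_i ⊕ S_i.
C0: S = E(K, 8) = 14; 13 ⊕ 14 = 3.
C1: S = E(K, 14) = 0; 12 ⊕ 0 = 12.
C2: S = E(K, 0) = 6; 2 ⊕ 6 = 4.
C3: S = E(K, 6) = 8; 5 ⊕ 8 = 13.
C4: S = E(K, 8) = 14; 13 ⊕ 14 = 3.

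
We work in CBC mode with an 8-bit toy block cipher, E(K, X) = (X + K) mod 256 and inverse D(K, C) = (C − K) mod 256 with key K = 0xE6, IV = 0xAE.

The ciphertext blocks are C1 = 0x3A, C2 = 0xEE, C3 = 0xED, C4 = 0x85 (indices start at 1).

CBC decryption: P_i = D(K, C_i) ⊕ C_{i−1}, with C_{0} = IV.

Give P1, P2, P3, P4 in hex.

P1 = 0xFA, P2 = 0x32, P3 = 0xE9, P4 = 0x72

P1: D(K, 0x3A) = 0x54; 0x54 ⊕ 0xAE = 0xFA.
P2: D(K, 0xEE) = 0x08; 0x08 ⊕ 0x3A = 0x32.
P3: D(K, 0xED) = 0x07; 0x07 ⊕ 0xEE = 0xE9.
P4: D(K, 0x85) = 0x9F; 0x9F ⊕ 0xED = 0x72.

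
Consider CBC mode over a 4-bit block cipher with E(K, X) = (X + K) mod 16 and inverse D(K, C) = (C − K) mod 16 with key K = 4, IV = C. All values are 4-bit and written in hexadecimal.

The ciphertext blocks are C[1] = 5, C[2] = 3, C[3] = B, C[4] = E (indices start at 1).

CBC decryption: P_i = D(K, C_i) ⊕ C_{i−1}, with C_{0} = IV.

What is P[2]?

P[2]: D(K, 3) = F; F ⊕ 5 = A.

P[2] = A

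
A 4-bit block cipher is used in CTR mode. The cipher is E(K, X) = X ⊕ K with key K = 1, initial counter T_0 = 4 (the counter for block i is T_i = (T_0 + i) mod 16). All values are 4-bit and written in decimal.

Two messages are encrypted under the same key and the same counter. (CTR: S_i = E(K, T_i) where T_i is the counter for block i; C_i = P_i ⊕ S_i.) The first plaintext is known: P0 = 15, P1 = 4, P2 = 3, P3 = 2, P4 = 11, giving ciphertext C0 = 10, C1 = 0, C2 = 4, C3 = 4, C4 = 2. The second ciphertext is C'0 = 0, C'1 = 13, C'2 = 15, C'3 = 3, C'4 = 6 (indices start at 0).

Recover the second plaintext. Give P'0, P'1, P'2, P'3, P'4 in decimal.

P'0 = 5, P'1 = 9, P'2 = 8, P'3 = 5, P'4 = 15

In CTR with a reused counter, both messages share the same keystream S_i, so C_i ⊕ C'_i = P_i ⊕ P'_i and thus P'_i = P_i ⊕ C_i ⊕ C'_i.
P'0: 15 ⊕ 10 ⊕ 0 = 5.
P'1: 4 ⊕ 0 ⊕ 13 = 9.
P'2: 3 ⊕ 4 ⊕ 15 = 8.
P'3: 2 ⊕ 4 ⊕ 3 = 5.
P'4: 11 ⊕ 2 ⊕ 6 = 15.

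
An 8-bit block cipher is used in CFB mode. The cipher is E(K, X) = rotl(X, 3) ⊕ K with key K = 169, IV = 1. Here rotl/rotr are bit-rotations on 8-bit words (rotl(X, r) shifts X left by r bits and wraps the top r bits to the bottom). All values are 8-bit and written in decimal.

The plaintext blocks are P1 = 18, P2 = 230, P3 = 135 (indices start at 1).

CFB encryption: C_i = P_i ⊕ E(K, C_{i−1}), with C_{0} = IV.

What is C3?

C1: E(K, 1) = 161; 18 ⊕ 161 = 179.
C2: E(K, 179) = 52; 230 ⊕ 52 = 210.
C3: E(K, 210) = 63; 135 ⊕ 63 = 184.

C3 = 184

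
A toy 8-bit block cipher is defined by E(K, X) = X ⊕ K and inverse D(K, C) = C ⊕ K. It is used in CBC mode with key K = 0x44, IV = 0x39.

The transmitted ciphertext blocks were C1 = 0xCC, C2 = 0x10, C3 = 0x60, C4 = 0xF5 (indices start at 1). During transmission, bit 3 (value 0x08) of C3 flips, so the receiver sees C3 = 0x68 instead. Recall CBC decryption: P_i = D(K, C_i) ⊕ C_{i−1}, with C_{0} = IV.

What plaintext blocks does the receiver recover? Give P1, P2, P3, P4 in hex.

P1 = 0xB1, P2 = 0x98, P3 = 0x3C, P4 = 0xD9

Only C3 changed, to 0x68. In CBC, a change in C_i garbles P_i and flips the same bit in P_{i+1}. Decrypting the received ciphertext:
P1: D(K, 0xCC) = 0x88; 0x88 ⊕ 0x39 = 0xB1.
P2: D(K, 0x10) = 0x54; 0x54 ⊕ 0xCC = 0x98.
P3: D(K, 0x68) = 0x2C; 0x2C ⊕ 0x10 = 0x3C.
P4: D(K, 0xF5) = 0xB1; 0xB1 ⊕ 0x68 = 0xD9.
Blocks that differ from the original plaintext: P3, P4.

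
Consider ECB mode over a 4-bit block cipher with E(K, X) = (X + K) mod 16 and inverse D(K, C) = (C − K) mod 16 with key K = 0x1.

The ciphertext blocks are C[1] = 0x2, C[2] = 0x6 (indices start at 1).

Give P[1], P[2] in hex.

ECB decryption: P_i = D(K, C_i).
P[1]: D(K, 0x2) = 0x1.
P[2]: D(K, 0x6) = 0x5.

P[1] = 0x1, P[2] = 0x5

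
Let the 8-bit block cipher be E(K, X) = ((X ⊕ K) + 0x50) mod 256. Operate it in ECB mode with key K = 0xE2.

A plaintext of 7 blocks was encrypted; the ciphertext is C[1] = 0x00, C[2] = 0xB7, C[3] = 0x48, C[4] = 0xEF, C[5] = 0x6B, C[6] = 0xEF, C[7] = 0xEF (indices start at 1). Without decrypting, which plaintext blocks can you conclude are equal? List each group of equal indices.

P[4] = P[6] = P[7]

ECB encrypts each block independently with the same key, so equal ciphertext blocks imply equal plaintext blocks.
C[4] = C[6] = C[7] = 0xEF, so P[4] = P[6] = P[7].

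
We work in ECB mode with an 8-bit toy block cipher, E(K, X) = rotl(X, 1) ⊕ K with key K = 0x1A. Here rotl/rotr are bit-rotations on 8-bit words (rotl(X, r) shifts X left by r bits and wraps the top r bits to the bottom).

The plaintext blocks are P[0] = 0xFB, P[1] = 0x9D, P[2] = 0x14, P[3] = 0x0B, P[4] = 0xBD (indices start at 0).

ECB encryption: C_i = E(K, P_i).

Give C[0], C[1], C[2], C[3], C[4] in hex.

C[0]: E(K, 0xFB) = 0xED.
C[1]: E(K, 0x9D) = 0x21.
C[2]: E(K, 0x14) = 0x32.
C[3]: E(K, 0x0B) = 0x0C.
C[4]: E(K, 0xBD) = 0x61.

C[0] = 0xED, C[1] = 0x21, C[2] = 0x32, C[3] = 0x0C, C[4] = 0x61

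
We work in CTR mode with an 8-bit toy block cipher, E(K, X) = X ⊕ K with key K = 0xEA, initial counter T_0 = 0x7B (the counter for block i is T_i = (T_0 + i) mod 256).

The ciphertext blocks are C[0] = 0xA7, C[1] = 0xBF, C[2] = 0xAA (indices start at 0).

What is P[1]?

P[1] = 0x29

CTR decryption: S_i = E(K, T_i) where T_i is the counter for block i; P_i = C_i ⊕ S_i.
P[1]: T = 0x7C, S = E(K, T) = 0x96; 0xBF ⊕ 0x96 = 0x29.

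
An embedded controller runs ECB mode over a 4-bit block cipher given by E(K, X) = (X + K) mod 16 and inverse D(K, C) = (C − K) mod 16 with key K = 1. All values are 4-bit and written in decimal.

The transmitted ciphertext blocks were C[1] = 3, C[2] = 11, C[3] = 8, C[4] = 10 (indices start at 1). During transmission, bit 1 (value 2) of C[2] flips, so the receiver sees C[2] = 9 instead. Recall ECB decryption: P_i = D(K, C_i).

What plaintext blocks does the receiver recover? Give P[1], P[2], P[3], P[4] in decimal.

Only C[2] changed, to 9. In ECB, a change in C_i affects only P_i. Decrypting the received ciphertext:
P[1]: D(K, 3) = 2.
P[2]: D(K, 9) = 8.
P[3]: D(K, 8) = 7.
P[4]: D(K, 10) = 9.
Blocks that differ from the original plaintext: P[2].

P[1] = 2, P[2] = 8, P[3] = 7, P[4] = 9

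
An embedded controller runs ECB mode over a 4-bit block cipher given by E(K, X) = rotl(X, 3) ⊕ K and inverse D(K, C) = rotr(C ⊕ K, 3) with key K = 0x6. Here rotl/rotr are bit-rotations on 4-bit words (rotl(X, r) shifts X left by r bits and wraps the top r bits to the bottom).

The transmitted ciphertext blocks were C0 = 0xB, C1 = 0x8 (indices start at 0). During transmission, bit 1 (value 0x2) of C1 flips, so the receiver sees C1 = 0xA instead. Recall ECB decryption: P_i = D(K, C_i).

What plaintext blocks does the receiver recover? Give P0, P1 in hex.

Only C1 changed, to 0xA. In ECB, a change in C_i affects only P_i. Decrypting the received ciphertext:
P0: D(K, 0xB) = 0xB.
P1: D(K, 0xA) = 0x9.
Blocks that differ from the original plaintext: P1.

P0 = 0xB, P1 = 0x9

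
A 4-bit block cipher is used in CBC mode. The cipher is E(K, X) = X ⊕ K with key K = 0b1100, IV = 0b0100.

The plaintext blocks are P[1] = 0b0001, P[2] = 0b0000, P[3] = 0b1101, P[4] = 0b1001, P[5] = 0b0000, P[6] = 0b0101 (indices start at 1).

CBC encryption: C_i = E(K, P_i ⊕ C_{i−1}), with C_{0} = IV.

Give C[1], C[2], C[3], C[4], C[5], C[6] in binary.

C[1] = 0b1001, C[2] = 0b0101, C[3] = 0b0100, C[4] = 0b0001, C[5] = 0b1101, C[6] = 0b0100

C[1]: P[1] ⊕ 0b0100 = 0b0101; E(K, 0b0101) = 0b1001.
C[2]: P[2] ⊕ 0b1001 = 0b1001; E(K, 0b1001) = 0b0101.
C[3]: P[3] ⊕ 0b0101 = 0b1000; E(K, 0b1000) = 0b0100.
C[4]: P[4] ⊕ 0b0100 = 0b1101; E(K, 0b1101) = 0b0001.
C[5]: P[5] ⊕ 0b0001 = 0b0001; E(K, 0b0001) = 0b1101.
C[6]: P[6] ⊕ 0b1101 = 0b1000; E(K, 0b1000) = 0b0100.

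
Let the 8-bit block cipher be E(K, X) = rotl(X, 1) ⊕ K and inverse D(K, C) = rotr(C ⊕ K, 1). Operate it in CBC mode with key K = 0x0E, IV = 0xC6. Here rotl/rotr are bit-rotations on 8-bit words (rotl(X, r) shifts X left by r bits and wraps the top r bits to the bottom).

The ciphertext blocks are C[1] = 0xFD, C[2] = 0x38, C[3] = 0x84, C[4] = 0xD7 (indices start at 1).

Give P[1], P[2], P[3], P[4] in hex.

P[1] = 0x3F, P[2] = 0xE6, P[3] = 0x7D, P[4] = 0x68

CBC decryption: P_i = D(K, C_i) ⊕ C_{i−1}, with C_{0} = IV.
P[1]: D(K, 0xFD) = 0xF9; 0xF9 ⊕ 0xC6 = 0x3F.
P[2]: D(K, 0x38) = 0x1B; 0x1B ⊕ 0xFD = 0xE6.
P[3]: D(K, 0x84) = 0x45; 0x45 ⊕ 0x38 = 0x7D.
P[4]: D(K, 0xD7) = 0xEC; 0xEC ⊕ 0x84 = 0x68.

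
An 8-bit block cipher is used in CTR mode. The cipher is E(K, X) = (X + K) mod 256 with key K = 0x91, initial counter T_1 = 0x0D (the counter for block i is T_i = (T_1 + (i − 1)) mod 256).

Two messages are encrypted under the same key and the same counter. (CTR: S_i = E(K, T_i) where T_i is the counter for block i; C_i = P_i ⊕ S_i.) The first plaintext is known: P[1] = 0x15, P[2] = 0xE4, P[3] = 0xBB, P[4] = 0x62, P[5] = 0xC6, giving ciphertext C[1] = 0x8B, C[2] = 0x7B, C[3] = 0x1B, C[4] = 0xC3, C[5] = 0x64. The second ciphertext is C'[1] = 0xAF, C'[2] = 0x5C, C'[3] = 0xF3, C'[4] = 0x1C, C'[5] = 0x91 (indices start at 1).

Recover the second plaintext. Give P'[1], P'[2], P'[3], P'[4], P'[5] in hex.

In CTR with a reused counter, both messages share the same keystream S_i, so C_i ⊕ C'_i = P_i ⊕ P'_i and thus P'_i = P_i ⊕ C_i ⊕ C'_i.
P'[1]: 0x15 ⊕ 0x8B ⊕ 0xAF = 0x31.
P'[2]: 0xE4 ⊕ 0x7B ⊕ 0x5C = 0xC3.
P'[3]: 0xBB ⊕ 0x1B ⊕ 0xF3 = 0x53.
P'[4]: 0x62 ⊕ 0xC3 ⊕ 0x1C = 0xBD.
P'[5]: 0xC6 ⊕ 0x64 ⊕ 0x91 = 0x33.

P'[1] = 0x31, P'[2] = 0xC3, P'[3] = 0x53, P'[4] = 0xBD, P'[5] = 0x33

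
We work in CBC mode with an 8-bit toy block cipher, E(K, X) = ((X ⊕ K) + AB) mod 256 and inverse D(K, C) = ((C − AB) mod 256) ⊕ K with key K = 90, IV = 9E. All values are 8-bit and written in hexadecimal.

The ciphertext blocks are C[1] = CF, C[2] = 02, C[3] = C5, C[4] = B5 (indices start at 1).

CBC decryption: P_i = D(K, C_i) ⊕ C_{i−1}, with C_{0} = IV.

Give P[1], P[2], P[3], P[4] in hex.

P[1]: D(K, CF) = B4; B4 ⊕ 9E = 2A.
P[2]: D(K, 02) = C7; C7 ⊕ CF = 08.
P[3]: D(K, C5) = 8A; 8A ⊕ 02 = 88.
P[4]: D(K, B5) = 9A; 9A ⊕ C5 = 5F.

P[1] = 2A, P[2] = 08, P[3] = 88, P[4] = 5F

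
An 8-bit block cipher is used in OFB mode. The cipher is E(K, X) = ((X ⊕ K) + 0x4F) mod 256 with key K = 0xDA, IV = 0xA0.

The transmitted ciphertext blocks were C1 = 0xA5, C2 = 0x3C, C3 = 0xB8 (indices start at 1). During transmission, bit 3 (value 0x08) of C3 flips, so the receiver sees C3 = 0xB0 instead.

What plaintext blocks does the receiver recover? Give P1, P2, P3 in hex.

P1 = 0x6C, P2 = 0x5E, P3 = 0xB7

OFB decryption: S_i = E(K, S_{i−1}) with S_{0} = IV; P_i = C_i ⊕ S_i.
Only C3 changed, to 0xB0. In OFB, a change in C_i flips the same bit in P_i only; the keystream is unaffected. Decrypting the received ciphertext:
P1: S = E(K, 0xA0) = 0xC9; 0xA5 ⊕ 0xC9 = 0x6C.
P2: S = E(K, 0xC9) = 0x62; 0x3C ⊕ 0x62 = 0x5E.
P3: S = E(K, 0x62) = 0x07; 0xB0 ⊕ 0x07 = 0xB7.
Blocks that differ from the original plaintext: P3.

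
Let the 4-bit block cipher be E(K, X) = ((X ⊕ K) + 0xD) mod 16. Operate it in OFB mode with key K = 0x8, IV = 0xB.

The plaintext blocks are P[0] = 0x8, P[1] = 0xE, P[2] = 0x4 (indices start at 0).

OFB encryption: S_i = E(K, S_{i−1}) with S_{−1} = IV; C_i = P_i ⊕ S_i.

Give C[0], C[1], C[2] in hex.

C[0] = 0x8, C[1] = 0xB, C[2] = 0xE

C[0]: S = E(K, 0xB) = 0x0; 0x8 ⊕ 0x0 = 0x8.
C[1]: S = E(K, 0x0) = 0x5; 0xE ⊕ 0x5 = 0xB.
C[2]: S = E(K, 0x5) = 0xA; 0x4 ⊕ 0xA = 0xE.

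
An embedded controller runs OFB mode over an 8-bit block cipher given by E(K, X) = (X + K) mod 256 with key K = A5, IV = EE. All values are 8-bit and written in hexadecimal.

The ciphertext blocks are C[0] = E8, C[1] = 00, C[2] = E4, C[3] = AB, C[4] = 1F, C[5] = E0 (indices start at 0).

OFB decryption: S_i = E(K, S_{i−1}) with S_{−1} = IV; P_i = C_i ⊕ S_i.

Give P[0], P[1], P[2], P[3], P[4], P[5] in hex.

P[0]: S = E(K, EE) = 93; E8 ⊕ 93 = 7B.
P[1]: S = E(K, 93) = 38; 00 ⊕ 38 = 38.
P[2]: S = E(K, 38) = DD; E4 ⊕ DD = 39.
P[3]: S = E(K, DD) = 82; AB ⊕ 82 = 29.
P[4]: S = E(K, 82) = 27; 1F ⊕ 27 = 38.
P[5]: S = E(K, 27) = CC; E0 ⊕ CC = 2C.

P[0] = 7B, P[1] = 38, P[2] = 39, P[3] = 29, P[4] = 38, P[5] = 2C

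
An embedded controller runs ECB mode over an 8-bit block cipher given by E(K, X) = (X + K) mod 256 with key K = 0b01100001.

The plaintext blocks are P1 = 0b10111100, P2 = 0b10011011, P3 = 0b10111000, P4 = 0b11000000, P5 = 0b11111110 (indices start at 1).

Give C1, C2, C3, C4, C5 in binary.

ECB encryption: C_i = E(K, P_i).
C1: E(K, 0b10111100) = 0b00011101.
C2: E(K, 0b10011011) = 0b11111100.
C3: E(K, 0b10111000) = 0b00011001.
C4: E(K, 0b11000000) = 0b00100001.
C5: E(K, 0b11111110) = 0b01011111.

C1 = 0b00011101, C2 = 0b11111100, C3 = 0b00011001, C4 = 0b00100001, C5 = 0b01011111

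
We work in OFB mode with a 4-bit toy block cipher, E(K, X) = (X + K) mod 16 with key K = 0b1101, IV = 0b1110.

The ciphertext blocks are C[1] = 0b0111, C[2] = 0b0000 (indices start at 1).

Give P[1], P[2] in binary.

OFB decryption: S_i = E(K, S_{i−1}) with S_{0} = IV; P_i = C_i ⊕ S_i.
P[1]: S = E(K, 0b1110) = 0b1011; 0b0111 ⊕ 0b1011 = 0b1100.
P[2]: S = E(K, 0b1011) = 0b1000; 0b0000 ⊕ 0b1000 = 0b1000.

P[1] = 0b1100, P[2] = 0b1000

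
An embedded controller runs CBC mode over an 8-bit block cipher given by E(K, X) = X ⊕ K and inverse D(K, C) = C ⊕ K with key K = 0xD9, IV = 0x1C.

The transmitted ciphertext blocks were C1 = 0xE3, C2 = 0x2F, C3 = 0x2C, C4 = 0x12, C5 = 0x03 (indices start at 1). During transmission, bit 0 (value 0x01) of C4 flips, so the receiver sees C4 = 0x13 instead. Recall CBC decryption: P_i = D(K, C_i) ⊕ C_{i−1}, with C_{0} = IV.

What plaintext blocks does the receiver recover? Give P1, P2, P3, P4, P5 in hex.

Only C4 changed, to 0x13. In CBC, a change in C_i garbles P_i and flips the same bit in P_{i+1}. Decrypting the received ciphertext:
P1: D(K, 0xE3) = 0x3A; 0x3A ⊕ 0x1C = 0x26.
P2: D(K, 0x2F) = 0xF6; 0xF6 ⊕ 0xE3 = 0x15.
P3: D(K, 0x2C) = 0xF5; 0xF5 ⊕ 0x2F = 0xDA.
P4: D(K, 0x13) = 0xCA; 0xCA ⊕ 0x2C = 0xE6.
P5: D(K, 0x03) = 0xDA; 0xDA ⊕ 0x13 = 0xC9.
Blocks that differ from the original plaintext: P4, P5.

P1 = 0x26, P2 = 0x15, P3 = 0xDA, P4 = 0xE6, P5 = 0xC9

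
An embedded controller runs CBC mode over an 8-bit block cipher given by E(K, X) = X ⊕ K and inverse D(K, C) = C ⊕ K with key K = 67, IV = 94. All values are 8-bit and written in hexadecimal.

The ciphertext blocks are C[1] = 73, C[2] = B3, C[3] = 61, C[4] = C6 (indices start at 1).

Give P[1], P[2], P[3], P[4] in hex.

P[1] = 80, P[2] = A7, P[3] = B5, P[4] = C0

CBC decryption: P_i = D(K, C_i) ⊕ C_{i−1}, with C_{0} = IV.
P[1]: D(K, 73) = 14; 14 ⊕ 94 = 80.
P[2]: D(K, B3) = D4; D4 ⊕ 73 = A7.
P[3]: D(K, 61) = 06; 06 ⊕ B3 = B5.
P[4]: D(K, C6) = A1; A1 ⊕ 61 = C0.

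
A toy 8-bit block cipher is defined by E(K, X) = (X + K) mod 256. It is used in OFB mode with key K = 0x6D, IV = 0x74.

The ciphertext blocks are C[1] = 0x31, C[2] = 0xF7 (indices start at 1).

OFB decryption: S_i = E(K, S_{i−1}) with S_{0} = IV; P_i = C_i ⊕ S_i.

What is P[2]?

P[1]: S = E(K, 0x74) = 0xE1; 0x31 ⊕ 0xE1 = 0xD0.
P[2]: S = E(K, 0xE1) = 0x4E; 0xF7 ⊕ 0x4E = 0xB9.

P[2] = 0xB9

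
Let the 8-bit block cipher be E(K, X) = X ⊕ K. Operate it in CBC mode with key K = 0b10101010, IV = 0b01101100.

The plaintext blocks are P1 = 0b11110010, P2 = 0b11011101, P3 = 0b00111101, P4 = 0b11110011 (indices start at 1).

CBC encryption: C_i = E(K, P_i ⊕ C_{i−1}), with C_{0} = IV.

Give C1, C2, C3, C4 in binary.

C1: P1 ⊕ 0b01101100 = 0b10011110; E(K, 0b10011110) = 0b00110100.
C2: P2 ⊕ 0b00110100 = 0b11101001; E(K, 0b11101001) = 0b01000011.
C3: P3 ⊕ 0b01000011 = 0b01111110; E(K, 0b01111110) = 0b11010100.
C4: P4 ⊕ 0b11010100 = 0b00100111; E(K, 0b00100111) = 0b10001101.

C1 = 0b00110100, C2 = 0b01000011, C3 = 0b11010100, C4 = 0b10001101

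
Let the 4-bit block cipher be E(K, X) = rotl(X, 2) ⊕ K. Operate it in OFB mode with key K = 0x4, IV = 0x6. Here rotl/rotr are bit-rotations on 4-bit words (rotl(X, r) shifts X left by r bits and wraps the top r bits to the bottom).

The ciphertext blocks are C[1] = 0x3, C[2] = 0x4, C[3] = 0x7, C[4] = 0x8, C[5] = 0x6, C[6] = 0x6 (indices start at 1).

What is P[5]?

P[5] = 0xB

OFB decryption: S_i = E(K, S_{i−1}) with S_{0} = IV; P_i = C_i ⊕ S_i.
P[1]: S = E(K, 0x6) = 0xD; 0x3 ⊕ 0xD = 0xE.
P[2]: S = E(K, 0xD) = 0x3; 0x4 ⊕ 0x3 = 0x7.
P[3]: S = E(K, 0x3) = 0x8; 0x7 ⊕ 0x8 = 0xF.
P[4]: S = E(K, 0x8) = 0x6; 0x8 ⊕ 0x6 = 0xE.
P[5]: S = E(K, 0x6) = 0xD; 0x6 ⊕ 0xD = 0xB.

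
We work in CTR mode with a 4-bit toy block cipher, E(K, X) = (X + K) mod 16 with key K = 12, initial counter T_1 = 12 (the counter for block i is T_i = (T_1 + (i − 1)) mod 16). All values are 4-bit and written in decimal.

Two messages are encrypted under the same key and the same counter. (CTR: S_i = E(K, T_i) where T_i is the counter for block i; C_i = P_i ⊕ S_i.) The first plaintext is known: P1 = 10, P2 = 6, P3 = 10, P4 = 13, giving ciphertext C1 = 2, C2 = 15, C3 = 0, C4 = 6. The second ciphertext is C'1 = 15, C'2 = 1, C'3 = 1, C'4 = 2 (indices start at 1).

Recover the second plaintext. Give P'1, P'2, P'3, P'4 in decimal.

P'1 = 7, P'2 = 8, P'3 = 11, P'4 = 9

In CTR with a reused counter, both messages share the same keystream S_i, so C_i ⊕ C'_i = P_i ⊕ P'_i and thus P'_i = P_i ⊕ C_i ⊕ C'_i.
P'1: 10 ⊕ 2 ⊕ 15 = 7.
P'2: 6 ⊕ 15 ⊕ 1 = 8.
P'3: 10 ⊕ 0 ⊕ 1 = 11.
P'4: 13 ⊕ 6 ⊕ 2 = 9.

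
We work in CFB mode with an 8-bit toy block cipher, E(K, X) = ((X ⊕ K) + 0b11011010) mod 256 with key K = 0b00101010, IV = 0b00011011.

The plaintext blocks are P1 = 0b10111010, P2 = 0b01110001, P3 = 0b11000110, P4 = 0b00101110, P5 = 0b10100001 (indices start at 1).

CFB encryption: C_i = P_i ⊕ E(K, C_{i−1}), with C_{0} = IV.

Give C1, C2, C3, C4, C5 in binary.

C1 = 0b10110001, C2 = 0b00000100, C3 = 0b11001110, C4 = 0b10010000, C5 = 0b00110101

C1: E(K, 0b00011011) = 0b00001011; 0b10111010 ⊕ 0b00001011 = 0b10110001.
C2: E(K, 0b10110001) = 0b01110101; 0b01110001 ⊕ 0b01110101 = 0b00000100.
C3: E(K, 0b00000100) = 0b00001000; 0b11000110 ⊕ 0b00001000 = 0b11001110.
C4: E(K, 0b11001110) = 0b10111110; 0b00101110 ⊕ 0b10111110 = 0b10010000.
C5: E(K, 0b10010000) = 0b10010100; 0b10100001 ⊕ 0b10010100 = 0b00110101.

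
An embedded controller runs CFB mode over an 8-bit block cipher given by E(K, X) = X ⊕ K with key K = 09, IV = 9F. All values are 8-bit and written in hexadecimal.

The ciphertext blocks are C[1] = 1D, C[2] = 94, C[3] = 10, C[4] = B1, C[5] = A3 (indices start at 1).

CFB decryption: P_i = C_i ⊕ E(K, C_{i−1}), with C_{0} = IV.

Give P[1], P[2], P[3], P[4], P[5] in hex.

P[1]: E(K, 9F) = 96; 1D ⊕ 96 = 8B.
P[2]: E(K, 1D) = 14; 94 ⊕ 14 = 80.
P[3]: E(K, 94) = 9D; 10 ⊕ 9D = 8D.
P[4]: E(K, 10) = 19; B1 ⊕ 19 = A8.
P[5]: E(K, B1) = B8; A3 ⊕ B8 = 1B.

P[1] = 8B, P[2] = 80, P[3] = 8D, P[4] = A8, P[5] = 1B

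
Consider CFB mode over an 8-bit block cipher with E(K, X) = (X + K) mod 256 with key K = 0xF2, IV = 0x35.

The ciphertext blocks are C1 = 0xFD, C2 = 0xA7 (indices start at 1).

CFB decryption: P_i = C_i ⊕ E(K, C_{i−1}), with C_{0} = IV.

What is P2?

P2: E(K, 0xFD) = 0xEF; 0xA7 ⊕ 0xEF = 0x48.

P2 = 0x48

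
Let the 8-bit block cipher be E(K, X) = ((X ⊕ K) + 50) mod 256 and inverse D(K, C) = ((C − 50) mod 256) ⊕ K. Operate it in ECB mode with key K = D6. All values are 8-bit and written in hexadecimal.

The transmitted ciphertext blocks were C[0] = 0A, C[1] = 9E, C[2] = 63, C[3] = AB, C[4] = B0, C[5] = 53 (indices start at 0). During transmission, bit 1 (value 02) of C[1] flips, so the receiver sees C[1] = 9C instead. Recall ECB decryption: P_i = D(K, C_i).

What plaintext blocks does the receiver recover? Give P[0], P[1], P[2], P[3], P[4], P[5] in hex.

P[0] = 6C, P[1] = 9A, P[2] = C5, P[3] = 8D, P[4] = B6, P[5] = D5

Only C[1] changed, to 9C. In ECB, a change in C_i affects only P_i. Decrypting the received ciphertext:
P[0]: D(K, 0A) = 6C.
P[1]: D(K, 9C) = 9A.
P[2]: D(K, 63) = C5.
P[3]: D(K, AB) = 8D.
P[4]: D(K, B0) = B6.
P[5]: D(K, 53) = D5.
Blocks that differ from the original plaintext: P[1].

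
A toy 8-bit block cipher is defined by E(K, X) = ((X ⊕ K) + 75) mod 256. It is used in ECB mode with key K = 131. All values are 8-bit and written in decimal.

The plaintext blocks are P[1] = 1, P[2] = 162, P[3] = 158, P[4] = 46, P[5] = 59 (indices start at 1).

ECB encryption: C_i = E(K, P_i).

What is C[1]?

C[1]: E(K, 1) = 205.

C[1] = 205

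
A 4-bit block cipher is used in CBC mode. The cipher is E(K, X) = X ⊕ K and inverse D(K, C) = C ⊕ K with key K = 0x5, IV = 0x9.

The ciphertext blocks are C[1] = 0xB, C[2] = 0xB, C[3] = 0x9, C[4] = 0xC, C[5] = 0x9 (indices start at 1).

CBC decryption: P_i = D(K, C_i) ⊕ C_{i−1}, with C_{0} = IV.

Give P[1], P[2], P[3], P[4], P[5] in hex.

P[1]: D(K, 0xB) = 0xE; 0xE ⊕ 0x9 = 0x7.
P[2]: D(K, 0xB) = 0xE; 0xE ⊕ 0xB = 0x5.
P[3]: D(K, 0x9) = 0xC; 0xC ⊕ 0xB = 0x7.
P[4]: D(K, 0xC) = 0x9; 0x9 ⊕ 0x9 = 0x0.
P[5]: D(K, 0x9) = 0xC; 0xC ⊕ 0xC = 0x0.

P[1] = 0x7, P[2] = 0x5, P[3] = 0x7, P[4] = 0x0, P[5] = 0x0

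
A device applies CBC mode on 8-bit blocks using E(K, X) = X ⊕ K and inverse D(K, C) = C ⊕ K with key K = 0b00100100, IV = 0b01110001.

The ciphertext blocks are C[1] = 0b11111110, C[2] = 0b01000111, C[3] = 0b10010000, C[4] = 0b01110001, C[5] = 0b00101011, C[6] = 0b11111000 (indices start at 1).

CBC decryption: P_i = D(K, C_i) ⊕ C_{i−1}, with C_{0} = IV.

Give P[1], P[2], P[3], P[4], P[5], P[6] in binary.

P[1] = 0b10101011, P[2] = 0b10011101, P[3] = 0b11110011, P[4] = 0b11000101, P[5] = 0b01111110, P[6] = 0b11110111

P[1]: D(K, 0b11111110) = 0b11011010; 0b11011010 ⊕ 0b01110001 = 0b10101011.
P[2]: D(K, 0b01000111) = 0b01100011; 0b01100011 ⊕ 0b11111110 = 0b10011101.
P[3]: D(K, 0b10010000) = 0b10110100; 0b10110100 ⊕ 0b01000111 = 0b11110011.
P[4]: D(K, 0b01110001) = 0b01010101; 0b01010101 ⊕ 0b10010000 = 0b11000101.
P[5]: D(K, 0b00101011) = 0b00001111; 0b00001111 ⊕ 0b01110001 = 0b01111110.
P[6]: D(K, 0b11111000) = 0b11011100; 0b11011100 ⊕ 0b00101011 = 0b11110111.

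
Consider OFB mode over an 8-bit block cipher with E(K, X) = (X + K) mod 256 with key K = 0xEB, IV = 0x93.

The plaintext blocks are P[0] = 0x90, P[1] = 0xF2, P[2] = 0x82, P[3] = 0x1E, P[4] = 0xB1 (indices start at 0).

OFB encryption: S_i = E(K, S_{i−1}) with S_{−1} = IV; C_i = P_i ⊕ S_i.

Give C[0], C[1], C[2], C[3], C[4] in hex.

C[0]: S = E(K, 0x93) = 0x7E; 0x90 ⊕ 0x7E = 0xEE.
C[1]: S = E(K, 0x7E) = 0x69; 0xF2 ⊕ 0x69 = 0x9B.
C[2]: S = E(K, 0x69) = 0x54; 0x82 ⊕ 0x54 = 0xD6.
C[3]: S = E(K, 0x54) = 0x3F; 0x1E ⊕ 0x3F = 0x21.
C[4]: S = E(K, 0x3F) = 0x2A; 0xB1 ⊕ 0x2A = 0x9B.

C[0] = 0xEE, C[1] = 0x9B, C[2] = 0xD6, C[3] = 0x21, C[4] = 0x9B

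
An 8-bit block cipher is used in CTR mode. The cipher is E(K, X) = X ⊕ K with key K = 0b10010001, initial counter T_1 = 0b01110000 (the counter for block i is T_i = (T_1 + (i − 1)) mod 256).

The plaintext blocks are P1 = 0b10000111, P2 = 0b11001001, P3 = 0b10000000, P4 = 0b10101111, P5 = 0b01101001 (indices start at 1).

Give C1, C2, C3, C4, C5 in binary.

C1 = 0b01100110, C2 = 0b00101001, C3 = 0b01100011, C4 = 0b01001101, C5 = 0b10001100

CTR encryption: S_i = E(K, T_i) where T_i is the counter for block i; C_i = P_i ⊕ S_i.
C1: T = 0b01110000, S = E(K, T) = 0b11100001; 0b10000111 ⊕ 0b11100001 = 0b01100110.
C2: T = 0b01110001, S = E(K, T) = 0b11100000; 0b11001001 ⊕ 0b11100000 = 0b00101001.
C3: T = 0b01110010, S = E(K, T) = 0b11100011; 0b10000000 ⊕ 0b11100011 = 0b01100011.
C4: T = 0b01110011, S = E(K, T) = 0b11100010; 0b10101111 ⊕ 0b11100010 = 0b01001101.
C5: T = 0b01110100, S = E(K, T) = 0b11100101; 0b01101001 ⊕ 0b11100101 = 0b10001100.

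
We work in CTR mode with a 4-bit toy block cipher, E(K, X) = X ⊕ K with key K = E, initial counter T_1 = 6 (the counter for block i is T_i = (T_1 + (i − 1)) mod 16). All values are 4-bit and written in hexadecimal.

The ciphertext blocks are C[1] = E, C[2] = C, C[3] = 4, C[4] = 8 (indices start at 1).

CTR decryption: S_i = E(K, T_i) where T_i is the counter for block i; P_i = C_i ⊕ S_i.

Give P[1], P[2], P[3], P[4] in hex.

P[1]: T = 6, S = E(K, T) = 8; E ⊕ 8 = 6.
P[2]: T = 7, S = E(K, T) = 9; C ⊕ 9 = 5.
P[3]: T = 8, S = E(K, T) = 6; 4 ⊕ 6 = 2.
P[4]: T = 9, S = E(K, T) = 7; 8 ⊕ 7 = F.

P[1] = 6, P[2] = 5, P[3] = 2, P[4] = F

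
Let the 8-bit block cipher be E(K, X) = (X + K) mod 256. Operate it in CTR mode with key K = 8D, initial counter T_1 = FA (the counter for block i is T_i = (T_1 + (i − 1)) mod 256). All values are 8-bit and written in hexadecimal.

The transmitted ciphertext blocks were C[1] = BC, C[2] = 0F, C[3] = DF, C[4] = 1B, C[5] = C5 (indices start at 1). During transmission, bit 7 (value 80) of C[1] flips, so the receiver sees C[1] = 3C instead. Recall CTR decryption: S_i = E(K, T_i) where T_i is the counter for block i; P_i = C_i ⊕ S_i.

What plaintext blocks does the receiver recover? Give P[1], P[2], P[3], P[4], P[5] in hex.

Only C[1] changed, to 3C. In CTR, a change in C_i flips the same bit in P_i only; the keystream is unaffected. Decrypting the received ciphertext:
P[1]: T = FA, S = E(K, T) = 87; 3C ⊕ 87 = BB.
P[2]: T = FB, S = E(K, T) = 88; 0F ⊕ 88 = 87.
P[3]: T = FC, S = E(K, T) = 89; DF ⊕ 89 = 56.
P[4]: T = FD, S = E(K, T) = 8A; 1B ⊕ 8A = 91.
P[5]: T = FE, S = E(K, T) = 8B; C5 ⊕ 8B = 4E.
Blocks that differ from the original plaintext: P[1].

P[1] = BB, P[2] = 87, P[3] = 56, P[4] = 91, P[5] = 4E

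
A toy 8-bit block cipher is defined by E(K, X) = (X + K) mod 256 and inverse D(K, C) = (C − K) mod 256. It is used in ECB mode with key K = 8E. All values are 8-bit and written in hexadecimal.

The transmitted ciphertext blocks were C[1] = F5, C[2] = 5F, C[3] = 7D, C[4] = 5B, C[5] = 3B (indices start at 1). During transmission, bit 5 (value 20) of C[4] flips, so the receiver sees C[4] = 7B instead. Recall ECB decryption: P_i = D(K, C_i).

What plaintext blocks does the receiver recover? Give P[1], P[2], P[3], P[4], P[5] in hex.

P[1] = 67, P[2] = D1, P[3] = EF, P[4] = ED, P[5] = AD

Only C[4] changed, to 7B. In ECB, a change in C_i affects only P_i. Decrypting the received ciphertext:
P[1]: D(K, F5) = 67.
P[2]: D(K, 5F) = D1.
P[3]: D(K, 7D) = EF.
P[4]: D(K, 7B) = ED.
P[5]: D(K, 3B) = AD.
Blocks that differ from the original plaintext: P[4].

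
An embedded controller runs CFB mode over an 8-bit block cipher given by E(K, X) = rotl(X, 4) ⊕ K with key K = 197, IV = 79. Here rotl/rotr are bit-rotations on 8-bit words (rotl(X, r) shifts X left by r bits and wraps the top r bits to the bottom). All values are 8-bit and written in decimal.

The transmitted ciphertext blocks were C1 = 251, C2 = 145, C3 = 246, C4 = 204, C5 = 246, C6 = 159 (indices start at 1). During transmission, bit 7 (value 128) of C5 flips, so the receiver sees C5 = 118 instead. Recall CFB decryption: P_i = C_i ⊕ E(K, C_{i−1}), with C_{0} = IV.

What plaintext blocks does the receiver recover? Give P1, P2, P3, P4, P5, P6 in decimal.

P1 = 202, P2 = 235, P3 = 42, P4 = 102, P5 = 127, P6 = 61

Only C5 changed, to 118. In CFB, a change in C_i flips the same bit in P_i and garbles P_{i+1}. Decrypting the received ciphertext:
P1: E(K, 79) = 49; 251 ⊕ 49 = 202.
P2: E(K, 251) = 122; 145 ⊕ 122 = 235.
P3: E(K, 145) = 220; 246 ⊕ 220 = 42.
P4: E(K, 246) = 170; 204 ⊕ 170 = 102.
P5: E(K, 204) = 9; 118 ⊕ 9 = 127.
P6: E(K, 118) = 162; 159 ⊕ 162 = 61.
Blocks that differ from the original plaintext: P5, P6.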